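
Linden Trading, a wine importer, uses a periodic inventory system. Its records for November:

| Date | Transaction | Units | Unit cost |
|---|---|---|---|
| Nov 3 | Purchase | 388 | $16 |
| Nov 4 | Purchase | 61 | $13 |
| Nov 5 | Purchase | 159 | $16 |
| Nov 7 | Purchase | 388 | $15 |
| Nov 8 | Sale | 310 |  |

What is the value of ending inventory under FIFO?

Nov 8, 310 sold [FIFO — oldest first]: 310 @ $16 = $4,960
Ending inventory: 78 @ $16 + 61 @ $13 + 159 @ $16 + 388 @ $15 = $10,405
Check: goods available $15,365 = COGS $4,960 + ending $10,405

Ending inventory = $10,405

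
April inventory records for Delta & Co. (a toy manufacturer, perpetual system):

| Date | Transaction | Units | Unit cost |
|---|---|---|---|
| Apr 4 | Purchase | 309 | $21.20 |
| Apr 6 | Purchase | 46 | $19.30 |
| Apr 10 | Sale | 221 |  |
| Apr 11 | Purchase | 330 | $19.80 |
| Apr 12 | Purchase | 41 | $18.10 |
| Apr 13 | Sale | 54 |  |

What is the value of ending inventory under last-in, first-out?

Ending inventory = $9,117.40

Apr 10, 221 sold [LIFO — newest first]: 46 @ $19.30 + 175 @ $21.20 = $4,597.80
Apr 13, 54 sold [LIFO — newest first]: 41 @ $18.10 + 13 @ $19.80 = $999.50
Total COGS = $4,597.80 + $999.50 = $5,597.30
Ending inventory: 134 @ $21.20 + 317 @ $19.80 = $9,117.40
Check: goods available $14,714.70 = COGS $5,597.30 + ending $9,117.40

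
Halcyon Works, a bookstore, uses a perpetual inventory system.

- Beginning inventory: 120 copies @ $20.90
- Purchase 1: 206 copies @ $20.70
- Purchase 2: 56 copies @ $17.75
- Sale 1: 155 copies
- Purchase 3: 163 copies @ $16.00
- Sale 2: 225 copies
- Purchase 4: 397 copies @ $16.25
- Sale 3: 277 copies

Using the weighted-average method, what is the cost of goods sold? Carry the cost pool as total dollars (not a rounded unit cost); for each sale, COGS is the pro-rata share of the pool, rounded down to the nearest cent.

COGS = $12,004.21

After Beginning: 120 on hand, pool $2,508.00 (≈ $20.9000 each)
After Purchase 1: 326 on hand, pool $6,772.20 (≈ $20.7736 each)
After Purchase 2: 382 on hand, pool $7,766.20 (≈ $20.3304 each)
Sale 1, sell 155: 155/382 × $7,766.20 → $3,151.20
After Purchase 3: 390 on hand, pool $7,223.00 (≈ $18.5205 each)
Sale 2, sell 225: 225/390 × $7,223.00 → $4,167.11
After Purchase 4: 562 on hand, pool $9,507.14 (≈ $16.9166 each)
Sale 3, sell 277: 277/562 × $9,507.14 → $4,685.90
Total COGS = $3,151.20 + $4,167.11 + $4,685.90 = $12,004.21
Ending inventory (cost pool remaining) = $4,821.24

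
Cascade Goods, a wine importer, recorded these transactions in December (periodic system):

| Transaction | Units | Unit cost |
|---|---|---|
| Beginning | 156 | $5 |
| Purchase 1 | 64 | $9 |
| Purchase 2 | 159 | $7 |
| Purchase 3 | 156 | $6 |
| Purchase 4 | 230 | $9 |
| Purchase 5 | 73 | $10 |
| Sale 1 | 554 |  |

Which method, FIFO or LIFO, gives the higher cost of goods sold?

LIFO

FIFO COGS: 156 @ $5 + 64 @ $9 + 159 @ $7 + 156 @ $6 + 19 @ $9 = $3,576
LIFO COGS: 73 @ $10 + 230 @ $9 + 156 @ $6 + 95 @ $7 = $4,401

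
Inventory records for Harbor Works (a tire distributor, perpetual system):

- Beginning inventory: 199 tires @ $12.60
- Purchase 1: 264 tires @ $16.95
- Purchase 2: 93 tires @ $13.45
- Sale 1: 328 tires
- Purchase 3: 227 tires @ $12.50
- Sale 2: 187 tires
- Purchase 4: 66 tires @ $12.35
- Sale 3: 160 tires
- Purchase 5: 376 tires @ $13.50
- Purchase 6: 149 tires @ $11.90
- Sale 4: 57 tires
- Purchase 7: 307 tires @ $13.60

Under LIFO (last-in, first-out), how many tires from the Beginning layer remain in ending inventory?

174

Sale 1 (328) [LIFO — newest first]: 93 @ $13.45 + 235 @ $16.95 = $5,234.10
Sale 2 (187) [LIFO — newest first]: 187 @ $12.50 = $2,337.50
Sale 3 (160) [LIFO — newest first]: 66 @ $12.35 + 40 @ $12.50 + 29 @ $16.95 + 25 @ $12.60 = $2,121.65
Sale 4 (57) [LIFO — newest first]: 57 @ $11.90 = $678.30
Total COGS = $5,234.10 + $2,337.50 + $2,121.65 + $678.30 = $10,371.55
Ending inventory: 174 @ $12.60 + 376 @ $13.50 + 92 @ $11.90 + 307 @ $13.60 = $12,538.40
Check: goods available $22,909.95 = COGS $10,371.55 + ending $12,538.40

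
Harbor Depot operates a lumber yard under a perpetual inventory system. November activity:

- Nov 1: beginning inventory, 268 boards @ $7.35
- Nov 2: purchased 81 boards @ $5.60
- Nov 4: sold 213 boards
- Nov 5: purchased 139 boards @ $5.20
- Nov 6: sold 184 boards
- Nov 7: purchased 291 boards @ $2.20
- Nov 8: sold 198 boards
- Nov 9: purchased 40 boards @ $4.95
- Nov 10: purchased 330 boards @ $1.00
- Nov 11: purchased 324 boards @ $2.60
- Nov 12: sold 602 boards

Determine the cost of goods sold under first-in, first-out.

COGS = $4,439.20

Nov 4, 213 sold [FIFO — oldest first]: 213 @ $7.35 = $1,565.55
Nov 6, 184 sold [FIFO — oldest first]: 55 @ $7.35 + 81 @ $5.60 + 48 @ $5.20 = $1,107.45
Nov 8, 198 sold [FIFO — oldest first]: 91 @ $5.20 + 107 @ $2.20 = $708.60
Nov 12, 602 sold [FIFO — oldest first]: 184 @ $2.20 + 40 @ $4.95 + 330 @ $1.00 + 48 @ $2.60 = $1,057.60
Total COGS = $1,565.55 + $1,107.45 + $708.60 + $1,057.60 = $4,439.20
Ending inventory: 276 @ $2.60 = $717.60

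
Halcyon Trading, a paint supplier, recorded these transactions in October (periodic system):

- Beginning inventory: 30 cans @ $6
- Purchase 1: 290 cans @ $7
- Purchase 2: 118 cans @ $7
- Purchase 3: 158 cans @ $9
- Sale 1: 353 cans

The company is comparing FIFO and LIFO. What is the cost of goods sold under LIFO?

FIFO COGS: 30 @ $6 + 290 @ $7 + 33 @ $7 = $2,441
LIFO COGS: 158 @ $9 + 118 @ $7 + 77 @ $7 = $2,787

COGS = $2,787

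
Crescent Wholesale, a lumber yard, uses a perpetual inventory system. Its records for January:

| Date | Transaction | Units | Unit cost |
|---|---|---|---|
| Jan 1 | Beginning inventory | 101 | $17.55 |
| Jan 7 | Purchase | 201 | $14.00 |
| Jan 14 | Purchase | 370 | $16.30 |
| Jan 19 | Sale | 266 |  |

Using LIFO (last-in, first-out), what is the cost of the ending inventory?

Ending inventory = $6,281.75

Jan 19, 266 sold [LIFO — newest first]: 266 @ $16.30 = $4,335.80
Ending inventory: 101 @ $17.55 + 201 @ $14.00 + 104 @ $16.30 = $6,281.75
Check: goods available $10,617.55 = COGS $4,335.80 + ending $6,281.75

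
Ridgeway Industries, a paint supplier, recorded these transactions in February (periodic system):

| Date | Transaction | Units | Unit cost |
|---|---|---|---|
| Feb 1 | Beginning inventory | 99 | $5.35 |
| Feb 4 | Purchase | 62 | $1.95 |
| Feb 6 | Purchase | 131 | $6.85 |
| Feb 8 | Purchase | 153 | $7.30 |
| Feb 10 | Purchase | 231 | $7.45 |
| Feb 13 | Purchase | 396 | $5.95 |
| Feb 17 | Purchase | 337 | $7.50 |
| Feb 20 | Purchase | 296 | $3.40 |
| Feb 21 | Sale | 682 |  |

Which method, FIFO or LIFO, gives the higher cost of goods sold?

FIFO

FIFO COGS: 99 @ $5.35 + 62 @ $1.95 + 131 @ $6.85 + 153 @ $7.30 + 231 @ $7.45 + 6 @ $5.95 = $4,421.45
LIFO COGS: 296 @ $3.40 + 337 @ $7.50 + 49 @ $5.95 = $3,825.45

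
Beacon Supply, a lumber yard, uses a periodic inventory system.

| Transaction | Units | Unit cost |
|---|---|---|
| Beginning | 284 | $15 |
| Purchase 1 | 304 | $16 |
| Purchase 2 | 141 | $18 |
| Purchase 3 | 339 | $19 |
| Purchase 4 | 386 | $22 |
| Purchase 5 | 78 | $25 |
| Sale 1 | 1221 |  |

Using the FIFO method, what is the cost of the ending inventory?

Sale 1 (1221) [FIFO — oldest first]: 284 @ $15 + 304 @ $16 + 141 @ $18 + 339 @ $19 + 153 @ $22 = $21,469
Ending inventory: 233 @ $22 + 78 @ $25 = $7,076
Check: goods available $28,545 = COGS $21,469 + ending $7,076

Ending inventory = $7,076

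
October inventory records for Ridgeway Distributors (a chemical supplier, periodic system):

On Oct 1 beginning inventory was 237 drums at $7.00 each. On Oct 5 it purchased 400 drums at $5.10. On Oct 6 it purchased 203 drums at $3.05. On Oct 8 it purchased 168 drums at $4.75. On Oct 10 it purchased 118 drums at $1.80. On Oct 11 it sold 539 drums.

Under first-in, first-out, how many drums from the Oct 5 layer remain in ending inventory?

Oct 11, 539 sold [FIFO — oldest first]: 237 @ $7.00 + 302 @ $5.10 = $3,199.20
Ending inventory: 98 @ $5.10 + 203 @ $3.05 + 168 @ $4.75 + 118 @ $1.80 = $2,129.35

98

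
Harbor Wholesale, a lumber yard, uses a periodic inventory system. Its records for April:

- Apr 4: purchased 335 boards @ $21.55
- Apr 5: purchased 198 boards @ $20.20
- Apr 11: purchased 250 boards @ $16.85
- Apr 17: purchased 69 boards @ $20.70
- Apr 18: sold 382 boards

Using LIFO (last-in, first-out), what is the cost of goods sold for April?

Apr 18, 382 sold [LIFO — newest first]: 69 @ $20.70 + 250 @ $16.85 + 63 @ $20.20 = $6,913.40
Ending inventory: 335 @ $21.55 + 135 @ $20.20 = $9,946.25

COGS = $6,913.40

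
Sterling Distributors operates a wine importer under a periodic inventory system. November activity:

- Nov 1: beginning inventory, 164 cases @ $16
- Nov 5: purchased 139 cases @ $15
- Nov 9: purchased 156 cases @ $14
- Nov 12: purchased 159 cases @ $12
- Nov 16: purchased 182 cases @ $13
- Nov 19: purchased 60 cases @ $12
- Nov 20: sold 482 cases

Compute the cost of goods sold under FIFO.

Nov 20, 482 sold [FIFO — oldest first]: 164 @ $16 + 139 @ $15 + 156 @ $14 + 23 @ $12 = $7,169
Ending inventory: 136 @ $12 + 182 @ $13 + 60 @ $12 = $4,718
Check: goods available $11,887 = COGS $7,169 + ending $4,718

COGS = $7,169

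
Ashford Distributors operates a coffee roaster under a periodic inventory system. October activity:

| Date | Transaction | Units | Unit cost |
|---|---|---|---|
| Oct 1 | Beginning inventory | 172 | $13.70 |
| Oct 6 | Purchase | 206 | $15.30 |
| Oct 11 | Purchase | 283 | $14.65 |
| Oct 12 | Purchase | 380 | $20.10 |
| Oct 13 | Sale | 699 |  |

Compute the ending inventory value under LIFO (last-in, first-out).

Oct 13, 699 sold [LIFO — newest first]: 380 @ $20.10 + 283 @ $14.65 + 36 @ $15.30 = $12,334.75
Ending inventory: 172 @ $13.70 + 170 @ $15.30 = $4,957.40

Ending inventory = $4,957.40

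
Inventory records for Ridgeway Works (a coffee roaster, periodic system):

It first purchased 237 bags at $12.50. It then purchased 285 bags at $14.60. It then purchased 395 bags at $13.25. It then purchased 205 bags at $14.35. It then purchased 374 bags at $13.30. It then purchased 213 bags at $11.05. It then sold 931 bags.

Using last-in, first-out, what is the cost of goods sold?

COGS = $12,111.35

Sale 1 (931) [LIFO — newest first]: 213 @ $11.05 + 374 @ $13.30 + 205 @ $14.35 + 139 @ $13.25 = $12,111.35
Ending inventory: 237 @ $12.50 + 285 @ $14.60 + 256 @ $13.25 = $10,515.50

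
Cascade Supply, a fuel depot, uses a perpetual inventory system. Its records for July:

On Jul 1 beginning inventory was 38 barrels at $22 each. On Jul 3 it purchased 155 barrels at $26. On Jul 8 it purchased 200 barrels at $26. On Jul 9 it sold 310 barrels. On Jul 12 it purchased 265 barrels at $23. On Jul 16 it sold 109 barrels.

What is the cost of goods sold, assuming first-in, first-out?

Jul 9, 310 sold [FIFO — oldest first]: 38 @ $22 + 155 @ $26 + 117 @ $26 = $7,908
Jul 16, 109 sold [FIFO — oldest first]: 83 @ $26 + 26 @ $23 = $2,756
Total COGS = $7,908 + $2,756 = $10,664
Ending inventory: 239 @ $23 = $5,497

COGS = $10,664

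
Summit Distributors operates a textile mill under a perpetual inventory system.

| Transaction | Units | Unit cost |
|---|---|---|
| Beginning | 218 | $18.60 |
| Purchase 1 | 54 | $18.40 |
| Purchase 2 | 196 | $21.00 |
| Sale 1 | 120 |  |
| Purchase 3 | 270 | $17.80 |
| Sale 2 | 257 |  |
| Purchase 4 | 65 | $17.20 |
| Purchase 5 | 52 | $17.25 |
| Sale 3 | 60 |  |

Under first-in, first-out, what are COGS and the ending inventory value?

Sale 1 (120) [FIFO — oldest first]: 120 @ $18.60 = $2,232.00
Sale 2 (257) [FIFO — oldest first]: 98 @ $18.60 + 54 @ $18.40 + 105 @ $21.00 = $5,021.40
Sale 3 (60) [FIFO — oldest first]: 60 @ $21.00 = $1,260.00
Total COGS = $2,232.00 + $5,021.40 + $1,260.00 = $8,513.40
Ending inventory: 31 @ $21.00 + 270 @ $17.80 + 65 @ $17.20 + 52 @ $17.25 = $7,472.00
Check: goods available $15,985.40 = COGS $8,513.40 + ending $7,472.00

COGS = $8,513.40; ending inventory = $7,472.00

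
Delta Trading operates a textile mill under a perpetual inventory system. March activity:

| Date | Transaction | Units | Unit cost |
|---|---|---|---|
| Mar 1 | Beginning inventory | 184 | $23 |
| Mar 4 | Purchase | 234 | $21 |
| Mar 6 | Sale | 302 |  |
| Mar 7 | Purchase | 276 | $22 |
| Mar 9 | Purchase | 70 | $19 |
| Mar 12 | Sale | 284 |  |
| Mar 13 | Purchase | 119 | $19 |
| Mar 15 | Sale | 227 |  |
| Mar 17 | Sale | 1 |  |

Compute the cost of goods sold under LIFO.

Mar 6, 302 sold [LIFO — newest first]: 234 @ $21 + 68 @ $23 = $6,478
Mar 12, 284 sold [LIFO — newest first]: 70 @ $19 + 214 @ $22 = $6,038
Mar 15, 227 sold [LIFO — newest first]: 119 @ $19 + 62 @ $22 + 46 @ $23 = $4,683
Mar 17, 1 sold [LIFO — newest first]: 1 @ $23 = $23
Total COGS = $6,478 + $6,038 + $4,683 + $23 = $17,222
Ending inventory: 69 @ $23 = $1,587
Check: goods available $18,809 = COGS $17,222 + ending $1,587

COGS = $17,222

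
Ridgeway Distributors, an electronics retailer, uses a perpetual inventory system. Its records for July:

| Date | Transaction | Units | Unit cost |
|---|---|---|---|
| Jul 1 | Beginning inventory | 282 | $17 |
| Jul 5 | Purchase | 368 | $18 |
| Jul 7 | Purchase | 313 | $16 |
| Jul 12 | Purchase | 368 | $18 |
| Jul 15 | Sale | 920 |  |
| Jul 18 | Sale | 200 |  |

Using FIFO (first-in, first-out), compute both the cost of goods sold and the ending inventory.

Jul 15, 920 sold [FIFO — oldest first]: 282 @ $17 + 368 @ $18 + 270 @ $16 = $15,738
Jul 18, 200 sold [FIFO — oldest first]: 43 @ $16 + 157 @ $18 = $3,514
Total COGS = $15,738 + $3,514 = $19,252
Ending inventory: 211 @ $18 = $3,798
Check: goods available $23,050 = COGS $19,252 + ending $3,798

COGS = $19,252; ending inventory = $3,798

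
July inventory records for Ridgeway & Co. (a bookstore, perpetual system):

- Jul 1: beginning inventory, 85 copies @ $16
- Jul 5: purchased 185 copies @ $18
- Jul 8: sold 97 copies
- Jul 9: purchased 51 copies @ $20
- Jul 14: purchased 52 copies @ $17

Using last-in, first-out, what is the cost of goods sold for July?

COGS = $1,746

Jul 8, 97 sold [LIFO — newest first]: 97 @ $18 = $1,746
Ending inventory: 85 @ $16 + 88 @ $18 + 51 @ $20 + 52 @ $17 = $4,848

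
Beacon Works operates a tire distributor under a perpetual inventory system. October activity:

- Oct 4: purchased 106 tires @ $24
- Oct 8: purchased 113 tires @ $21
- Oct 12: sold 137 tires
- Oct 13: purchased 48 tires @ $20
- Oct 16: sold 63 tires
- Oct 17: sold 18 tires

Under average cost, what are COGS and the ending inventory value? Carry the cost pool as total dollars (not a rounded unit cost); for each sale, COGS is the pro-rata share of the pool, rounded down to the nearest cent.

COGS = $4,821.21; ending inventory = $1,055.79

After Oct 4: 106 on hand, pool $2,544.00 (≈ $24.0000 each)
After Oct 8: 219 on hand, pool $4,917.00 (≈ $22.4521 each)
Oct 12, sell 137: 137/219 × $4,917.00 → $3,075.93
After Oct 13: 130 on hand, pool $2,801.07 (≈ $21.5467 each)
Oct 16, sell 63: 63/130 × $2,801.07 → $1,357.44
Oct 17, sell 18: 18/67 × $1,443.63 → $387.84
Total COGS = $3,075.93 + $1,357.44 + $387.84 = $4,821.21
Ending inventory (cost pool remaining) = $1,055.79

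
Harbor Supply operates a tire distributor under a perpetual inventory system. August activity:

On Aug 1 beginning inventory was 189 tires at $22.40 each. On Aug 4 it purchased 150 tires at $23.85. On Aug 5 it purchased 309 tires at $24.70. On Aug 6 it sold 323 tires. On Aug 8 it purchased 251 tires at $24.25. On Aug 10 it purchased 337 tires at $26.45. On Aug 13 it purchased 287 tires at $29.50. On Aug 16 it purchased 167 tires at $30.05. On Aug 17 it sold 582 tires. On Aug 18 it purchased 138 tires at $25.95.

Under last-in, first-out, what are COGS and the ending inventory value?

COGS = $24,836.65; ending inventory = $22,673.10

Aug 6, 323 sold [LIFO — newest first]: 309 @ $24.70 + 14 @ $23.85 = $7,966.20
Aug 17, 582 sold [LIFO — newest first]: 167 @ $30.05 + 287 @ $29.50 + 128 @ $26.45 = $16,870.45
Total COGS = $7,966.20 + $16,870.45 = $24,836.65
Ending inventory: 189 @ $22.40 + 136 @ $23.85 + 251 @ $24.25 + 209 @ $26.45 + 138 @ $25.95 = $22,673.10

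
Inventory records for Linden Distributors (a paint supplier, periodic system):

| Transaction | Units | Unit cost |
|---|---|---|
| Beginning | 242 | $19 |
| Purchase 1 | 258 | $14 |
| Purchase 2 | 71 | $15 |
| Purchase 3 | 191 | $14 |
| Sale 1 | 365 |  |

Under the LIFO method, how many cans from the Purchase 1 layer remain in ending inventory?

155

Sale 1 (365) [LIFO — newest first]: 191 @ $14 + 71 @ $15 + 103 @ $14 = $5,181
Ending inventory: 242 @ $19 + 155 @ $14 = $6,768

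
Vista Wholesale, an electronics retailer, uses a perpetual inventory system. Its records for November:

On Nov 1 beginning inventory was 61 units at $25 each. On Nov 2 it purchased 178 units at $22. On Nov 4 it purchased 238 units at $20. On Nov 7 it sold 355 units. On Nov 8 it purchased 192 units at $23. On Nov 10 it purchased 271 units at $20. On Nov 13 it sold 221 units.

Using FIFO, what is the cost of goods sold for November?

Nov 7, 355 sold [FIFO — oldest first]: 61 @ $25 + 178 @ $22 + 116 @ $20 = $7,761
Nov 13, 221 sold [FIFO — oldest first]: 122 @ $20 + 99 @ $23 = $4,717
Total COGS = $7,761 + $4,717 = $12,478
Ending inventory: 93 @ $23 + 271 @ $20 = $7,559
Check: goods available $20,037 = COGS $12,478 + ending $7,559

COGS = $12,478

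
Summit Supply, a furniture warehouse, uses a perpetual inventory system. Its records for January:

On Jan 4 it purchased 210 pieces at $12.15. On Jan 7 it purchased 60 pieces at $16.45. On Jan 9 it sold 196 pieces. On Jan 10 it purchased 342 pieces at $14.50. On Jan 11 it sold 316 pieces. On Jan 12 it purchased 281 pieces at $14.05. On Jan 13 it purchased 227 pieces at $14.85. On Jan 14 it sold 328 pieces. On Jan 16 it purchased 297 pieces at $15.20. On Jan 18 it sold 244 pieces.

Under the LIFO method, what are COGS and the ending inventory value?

Jan 9, 196 sold [LIFO — newest first]: 60 @ $16.45 + 136 @ $12.15 = $2,639.40
Jan 11, 316 sold [LIFO — newest first]: 316 @ $14.50 = $4,582.00
Jan 14, 328 sold [LIFO — newest first]: 227 @ $14.85 + 101 @ $14.05 = $4,790.00
Jan 18, 244 sold [LIFO — newest first]: 244 @ $15.20 = $3,708.80
Total COGS = $2,639.40 + $4,582.00 + $4,790.00 + $3,708.80 = $15,720.20
Ending inventory: 74 @ $12.15 + 26 @ $14.50 + 180 @ $14.05 + 53 @ $15.20 = $4,610.70
Check: goods available $20,330.90 = COGS $15,720.20 + ending $4,610.70

COGS = $15,720.20; ending inventory = $4,610.70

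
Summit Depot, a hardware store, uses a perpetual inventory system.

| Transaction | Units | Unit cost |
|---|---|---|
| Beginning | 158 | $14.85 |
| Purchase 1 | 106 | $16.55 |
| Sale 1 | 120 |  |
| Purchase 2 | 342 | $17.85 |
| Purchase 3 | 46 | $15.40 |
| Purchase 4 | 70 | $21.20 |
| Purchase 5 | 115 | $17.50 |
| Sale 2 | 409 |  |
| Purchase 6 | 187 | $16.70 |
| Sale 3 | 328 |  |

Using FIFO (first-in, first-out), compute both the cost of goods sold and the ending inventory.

Sale 1 (120) [FIFO — oldest first]: 120 @ $14.85 = $1,782.00
Sale 2 (409) [FIFO — oldest first]: 38 @ $14.85 + 106 @ $16.55 + 265 @ $17.85 = $7,048.85
Sale 3 (328) [FIFO — oldest first]: 77 @ $17.85 + 46 @ $15.40 + 70 @ $21.20 + 115 @ $17.50 + 20 @ $16.70 = $5,913.35
Total COGS = $1,782.00 + $7,048.85 + $5,913.35 = $14,744.20
Ending inventory: 167 @ $16.70 = $2,788.90

COGS = $14,744.20; ending inventory = $2,788.90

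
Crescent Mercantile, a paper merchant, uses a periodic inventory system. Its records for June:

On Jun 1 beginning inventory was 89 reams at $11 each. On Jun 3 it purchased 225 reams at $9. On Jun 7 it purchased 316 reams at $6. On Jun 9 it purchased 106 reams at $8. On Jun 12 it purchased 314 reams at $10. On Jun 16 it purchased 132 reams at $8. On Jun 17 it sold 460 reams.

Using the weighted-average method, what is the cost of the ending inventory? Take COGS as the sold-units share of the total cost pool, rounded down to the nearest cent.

Jun 17, sell 460: 460/1182 × $9,944.00 → $3,869.91
Ending inventory (cost pool remaining) = $6,074.09

Ending inventory = $6,074.09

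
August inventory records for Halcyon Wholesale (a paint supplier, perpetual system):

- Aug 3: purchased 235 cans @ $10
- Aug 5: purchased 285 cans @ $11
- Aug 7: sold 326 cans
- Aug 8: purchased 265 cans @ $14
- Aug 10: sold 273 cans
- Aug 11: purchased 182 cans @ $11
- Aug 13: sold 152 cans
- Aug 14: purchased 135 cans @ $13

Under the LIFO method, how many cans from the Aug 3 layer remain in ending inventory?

Aug 7, 326 sold [LIFO — newest first]: 285 @ $11 + 41 @ $10 = $3,545
Aug 10, 273 sold [LIFO — newest first]: 265 @ $14 + 8 @ $10 = $3,790
Aug 13, 152 sold [LIFO — newest first]: 152 @ $11 = $1,672
Total COGS = $3,545 + $3,790 + $1,672 = $9,007
Ending inventory: 186 @ $10 + 30 @ $11 + 135 @ $13 = $3,945

186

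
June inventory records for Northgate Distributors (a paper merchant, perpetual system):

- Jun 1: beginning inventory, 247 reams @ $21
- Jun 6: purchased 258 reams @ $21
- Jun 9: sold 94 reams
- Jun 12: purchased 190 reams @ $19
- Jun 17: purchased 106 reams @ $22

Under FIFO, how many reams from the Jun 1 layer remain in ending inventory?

Jun 9, 94 sold [FIFO — oldest first]: 94 @ $21 = $1,974
Ending inventory: 153 @ $21 + 258 @ $21 + 190 @ $19 + 106 @ $22 = $14,573

153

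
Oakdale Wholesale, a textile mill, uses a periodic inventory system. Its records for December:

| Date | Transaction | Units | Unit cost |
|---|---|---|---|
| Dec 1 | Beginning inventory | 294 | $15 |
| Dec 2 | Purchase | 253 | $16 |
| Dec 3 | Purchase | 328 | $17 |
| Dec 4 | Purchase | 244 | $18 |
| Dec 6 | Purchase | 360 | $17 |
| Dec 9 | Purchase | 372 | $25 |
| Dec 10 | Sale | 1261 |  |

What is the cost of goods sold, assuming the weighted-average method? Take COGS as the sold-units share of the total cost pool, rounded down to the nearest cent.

Dec 10, sell 1261: 1261/1851 × $33,846.00 → $23,057.70
Ending inventory (cost pool remaining) = $10,788.30

COGS = $23,057.70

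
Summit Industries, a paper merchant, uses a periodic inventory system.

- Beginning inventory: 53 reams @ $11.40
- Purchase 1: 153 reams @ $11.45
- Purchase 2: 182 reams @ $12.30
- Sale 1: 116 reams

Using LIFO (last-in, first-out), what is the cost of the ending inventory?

Sale 1 (116) [LIFO — newest first]: 116 @ $12.30 = $1,426.80
Ending inventory: 53 @ $11.40 + 153 @ $11.45 + 66 @ $12.30 = $3,167.85

Ending inventory = $3,167.85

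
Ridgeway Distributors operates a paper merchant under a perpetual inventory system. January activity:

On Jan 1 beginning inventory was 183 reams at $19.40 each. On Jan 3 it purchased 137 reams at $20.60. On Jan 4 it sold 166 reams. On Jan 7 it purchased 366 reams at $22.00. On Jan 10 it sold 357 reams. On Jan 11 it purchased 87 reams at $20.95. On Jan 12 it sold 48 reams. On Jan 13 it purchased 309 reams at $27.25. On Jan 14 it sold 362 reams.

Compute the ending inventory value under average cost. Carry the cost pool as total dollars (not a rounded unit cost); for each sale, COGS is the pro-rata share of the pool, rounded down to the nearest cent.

Ending inventory = $3,705.78

After Jan 1: 183 on hand, pool $3,550.20 (≈ $19.4000 each)
After Jan 3: 320 on hand, pool $6,372.40 (≈ $19.9138 each)
Jan 4, sell 166: 166/320 × $6,372.40 → $3,305.68
After Jan 7: 520 on hand, pool $11,118.72 (≈ $21.3822 each)
Jan 10, sell 357: 357/520 × $11,118.72 → $7,633.42
After Jan 11: 250 on hand, pool $5,307.95 (≈ $21.2318 each)
Jan 12, sell 48: 48/250 × $5,307.95 → $1,019.12
After Jan 13: 511 on hand, pool $12,709.08 (≈ $24.8710 each)
Jan 14, sell 362: 362/511 × $12,709.08 → $9,003.30
Total COGS = $3,305.68 + $7,633.42 + $1,019.12 + $9,003.30 = $20,961.52
Ending inventory (cost pool remaining) = $3,705.78
Check: goods available $24,667.30 = COGS $20,961.52 + ending $3,705.78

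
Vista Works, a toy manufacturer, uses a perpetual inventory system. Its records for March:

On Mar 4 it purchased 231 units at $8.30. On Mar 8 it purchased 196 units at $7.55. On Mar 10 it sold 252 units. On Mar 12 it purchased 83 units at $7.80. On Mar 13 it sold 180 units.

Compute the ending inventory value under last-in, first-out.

Ending inventory = $647.40

Mar 10, 252 sold [LIFO — newest first]: 196 @ $7.55 + 56 @ $8.30 = $1,944.60
Mar 13, 180 sold [LIFO — newest first]: 83 @ $7.80 + 97 @ $8.30 = $1,452.50
Total COGS = $1,944.60 + $1,452.50 = $3,397.10
Ending inventory: 78 @ $8.30 = $647.40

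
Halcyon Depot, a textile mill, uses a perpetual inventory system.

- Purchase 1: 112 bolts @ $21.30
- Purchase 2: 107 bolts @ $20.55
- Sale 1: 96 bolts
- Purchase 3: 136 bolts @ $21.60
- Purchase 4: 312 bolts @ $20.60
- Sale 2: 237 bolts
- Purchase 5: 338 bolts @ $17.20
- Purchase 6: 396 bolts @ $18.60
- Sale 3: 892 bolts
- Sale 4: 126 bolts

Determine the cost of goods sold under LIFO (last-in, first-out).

COGS = $26,063.45

Sale 1 (96) [LIFO — newest first]: 96 @ $20.55 = $1,972.80
Sale 2 (237) [LIFO — newest first]: 237 @ $20.60 = $4,882.20
Sale 3 (892) [LIFO — newest first]: 396 @ $18.60 + 338 @ $17.20 + 75 @ $20.60 + 83 @ $21.60 = $16,517.00
Sale 4 (126) [LIFO — newest first]: 53 @ $21.60 + 11 @ $20.55 + 62 @ $21.30 = $2,691.45
Total COGS = $1,972.80 + $4,882.20 + $16,517.00 + $2,691.45 = $26,063.45
Ending inventory: 50 @ $21.30 = $1,065.00
Check: goods available $27,128.45 = COGS $26,063.45 + ending $1,065.00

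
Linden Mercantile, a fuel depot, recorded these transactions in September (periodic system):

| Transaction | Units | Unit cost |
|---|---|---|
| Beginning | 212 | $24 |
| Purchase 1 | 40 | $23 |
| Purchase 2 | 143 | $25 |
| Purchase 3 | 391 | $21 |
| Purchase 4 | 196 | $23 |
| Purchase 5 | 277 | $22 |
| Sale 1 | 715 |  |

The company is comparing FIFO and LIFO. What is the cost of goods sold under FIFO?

COGS = $16,303

FIFO COGS: 212 @ $24 + 40 @ $23 + 143 @ $25 + 320 @ $21 = $16,303
LIFO COGS: 277 @ $22 + 196 @ $23 + 242 @ $21 = $15,684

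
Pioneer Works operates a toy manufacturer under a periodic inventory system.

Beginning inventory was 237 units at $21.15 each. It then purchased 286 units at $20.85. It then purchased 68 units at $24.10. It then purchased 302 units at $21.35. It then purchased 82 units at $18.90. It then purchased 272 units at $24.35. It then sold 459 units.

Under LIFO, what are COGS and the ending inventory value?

Sale 1 (459) [LIFO — newest first]: 272 @ $24.35 + 82 @ $18.90 + 105 @ $21.35 = $10,414.75
Ending inventory: 237 @ $21.15 + 286 @ $20.85 + 68 @ $24.10 + 197 @ $21.35 = $16,820.40
Check: goods available $27,235.15 = COGS $10,414.75 + ending $16,820.40

COGS = $10,414.75; ending inventory = $16,820.40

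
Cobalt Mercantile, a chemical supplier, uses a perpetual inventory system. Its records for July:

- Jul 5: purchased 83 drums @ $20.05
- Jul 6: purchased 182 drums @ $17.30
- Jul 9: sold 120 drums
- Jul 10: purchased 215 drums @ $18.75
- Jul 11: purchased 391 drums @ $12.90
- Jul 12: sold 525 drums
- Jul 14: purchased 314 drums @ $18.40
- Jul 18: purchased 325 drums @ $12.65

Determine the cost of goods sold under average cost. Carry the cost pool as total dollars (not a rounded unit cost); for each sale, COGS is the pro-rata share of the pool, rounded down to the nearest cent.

After Jul 5: 83 on hand, pool $1,664.15 (≈ $20.0500 each)
After Jul 6: 265 on hand, pool $4,812.75 (≈ $18.1613 each)
Jul 9, sell 120: 120/265 × $4,812.75 → $2,179.35
After Jul 10: 360 on hand, pool $6,664.65 (≈ $18.5129 each)
After Jul 11: 751 on hand, pool $11,708.55 (≈ $15.5906 each)
Jul 12, sell 525: 525/751 × $11,708.55 → $8,185.07
After Jul 14: 540 on hand, pool $9,301.08 (≈ $17.2242 each)
After Jul 18: 865 on hand, pool $13,412.33 (≈ $15.5056 each)
Total COGS = $2,179.35 + $8,185.07 = $10,364.42
Ending inventory (cost pool remaining) = $13,412.33
Check: goods available $23,776.75 = COGS $10,364.42 + ending $13,412.33

COGS = $10,364.42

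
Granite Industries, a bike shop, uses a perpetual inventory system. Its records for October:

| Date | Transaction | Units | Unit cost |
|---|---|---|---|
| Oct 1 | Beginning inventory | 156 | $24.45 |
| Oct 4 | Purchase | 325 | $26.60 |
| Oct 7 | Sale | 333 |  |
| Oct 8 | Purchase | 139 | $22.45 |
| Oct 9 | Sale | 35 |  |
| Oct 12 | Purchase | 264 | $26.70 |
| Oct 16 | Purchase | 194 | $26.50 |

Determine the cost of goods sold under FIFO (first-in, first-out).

Oct 7, 333 sold [FIFO — oldest first]: 156 @ $24.45 + 177 @ $26.60 = $8,522.40
Oct 9, 35 sold [FIFO — oldest first]: 35 @ $26.60 = $931.00
Total COGS = $8,522.40 + $931.00 = $9,453.40
Ending inventory: 113 @ $26.60 + 139 @ $22.45 + 264 @ $26.70 + 194 @ $26.50 = $18,316.15

COGS = $9,453.40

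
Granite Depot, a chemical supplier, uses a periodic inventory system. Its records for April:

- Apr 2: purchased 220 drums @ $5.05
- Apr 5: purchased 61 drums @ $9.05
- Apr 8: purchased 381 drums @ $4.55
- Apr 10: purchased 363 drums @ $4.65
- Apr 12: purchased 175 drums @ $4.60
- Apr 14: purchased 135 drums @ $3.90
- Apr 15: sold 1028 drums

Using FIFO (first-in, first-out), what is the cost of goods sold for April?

COGS = $5,098.35

Apr 15, 1028 sold [FIFO — oldest first]: 220 @ $5.05 + 61 @ $9.05 + 381 @ $4.55 + 363 @ $4.65 + 3 @ $4.60 = $5,098.35
Ending inventory: 172 @ $4.60 + 135 @ $3.90 = $1,317.70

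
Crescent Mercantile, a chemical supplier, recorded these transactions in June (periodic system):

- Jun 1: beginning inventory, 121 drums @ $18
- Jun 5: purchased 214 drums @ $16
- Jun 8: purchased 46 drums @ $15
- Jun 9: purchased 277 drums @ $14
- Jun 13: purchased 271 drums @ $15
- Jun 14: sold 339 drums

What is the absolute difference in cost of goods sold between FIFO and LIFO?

FIFO COGS: 121 @ $18 + 214 @ $16 + 4 @ $15 = $5,662
LIFO COGS: 271 @ $15 + 68 @ $14 = $5,017
Difference = |$5,662 − $5,017| = $645

$645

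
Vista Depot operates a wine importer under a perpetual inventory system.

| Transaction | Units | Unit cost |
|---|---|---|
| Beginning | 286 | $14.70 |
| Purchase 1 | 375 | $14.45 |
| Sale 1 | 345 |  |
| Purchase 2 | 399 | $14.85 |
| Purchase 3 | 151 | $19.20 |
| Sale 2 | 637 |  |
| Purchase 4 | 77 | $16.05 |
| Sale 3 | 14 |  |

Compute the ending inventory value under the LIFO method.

Ending inventory = $4,377.45

Sale 1 (345) [LIFO — newest first]: 345 @ $14.45 = $4,985.25
Sale 2 (637) [LIFO — newest first]: 151 @ $19.20 + 399 @ $14.85 + 30 @ $14.45 + 57 @ $14.70 = $10,095.75
Sale 3 (14) [LIFO — newest first]: 14 @ $16.05 = $224.70
Total COGS = $4,985.25 + $10,095.75 + $224.70 = $15,305.70
Ending inventory: 229 @ $14.70 + 63 @ $16.05 = $4,377.45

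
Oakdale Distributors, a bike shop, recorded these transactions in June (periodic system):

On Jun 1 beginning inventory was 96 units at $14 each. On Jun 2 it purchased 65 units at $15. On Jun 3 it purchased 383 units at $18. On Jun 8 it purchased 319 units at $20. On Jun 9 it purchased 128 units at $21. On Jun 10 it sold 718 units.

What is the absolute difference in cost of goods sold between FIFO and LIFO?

$1,253

FIFO COGS: 96 @ $14 + 65 @ $15 + 383 @ $18 + 174 @ $20 = $12,693
LIFO COGS: 128 @ $21 + 319 @ $20 + 271 @ $18 = $13,946
Difference = |$12,693 − $13,946| = $1,253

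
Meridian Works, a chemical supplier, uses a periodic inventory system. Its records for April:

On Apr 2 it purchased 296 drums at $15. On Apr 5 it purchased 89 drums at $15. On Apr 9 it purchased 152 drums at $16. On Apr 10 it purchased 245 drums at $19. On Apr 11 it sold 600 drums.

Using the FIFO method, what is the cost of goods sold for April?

COGS = $9,404

Apr 11, 600 sold [FIFO — oldest first]: 296 @ $15 + 89 @ $15 + 152 @ $16 + 63 @ $19 = $9,404
Ending inventory: 182 @ $19 = $3,458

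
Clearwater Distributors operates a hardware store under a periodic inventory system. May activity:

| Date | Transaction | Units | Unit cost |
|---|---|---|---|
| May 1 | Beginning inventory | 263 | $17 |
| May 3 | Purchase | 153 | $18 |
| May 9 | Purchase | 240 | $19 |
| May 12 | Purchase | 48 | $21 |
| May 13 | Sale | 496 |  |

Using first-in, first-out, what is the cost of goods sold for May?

COGS = $8,745

May 13, 496 sold [FIFO — oldest first]: 263 @ $17 + 153 @ $18 + 80 @ $19 = $8,745
Ending inventory: 160 @ $19 + 48 @ $21 = $4,048
Check: goods available $12,793 = COGS $8,745 + ending $4,048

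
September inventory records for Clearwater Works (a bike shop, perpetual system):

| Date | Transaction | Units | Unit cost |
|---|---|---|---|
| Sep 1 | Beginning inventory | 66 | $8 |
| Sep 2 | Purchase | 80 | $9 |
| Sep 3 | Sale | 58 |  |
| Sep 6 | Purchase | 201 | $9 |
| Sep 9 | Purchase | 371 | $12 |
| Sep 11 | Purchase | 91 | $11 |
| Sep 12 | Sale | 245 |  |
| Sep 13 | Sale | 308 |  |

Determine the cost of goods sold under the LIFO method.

Sep 3, 58 sold [LIFO — newest first]: 58 @ $9 = $522
Sep 12, 245 sold [LIFO — newest first]: 91 @ $11 + 154 @ $12 = $2,849
Sep 13, 308 sold [LIFO — newest first]: 217 @ $12 + 91 @ $9 = $3,423
Total COGS = $522 + $2,849 + $3,423 = $6,794
Ending inventory: 66 @ $8 + 22 @ $9 + 110 @ $9 = $1,716

COGS = $6,794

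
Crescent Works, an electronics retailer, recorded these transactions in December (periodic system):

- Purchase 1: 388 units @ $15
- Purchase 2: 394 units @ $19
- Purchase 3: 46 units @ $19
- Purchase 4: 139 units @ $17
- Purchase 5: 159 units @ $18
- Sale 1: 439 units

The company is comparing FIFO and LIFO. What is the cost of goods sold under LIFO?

COGS = $7,904

FIFO COGS: 388 @ $15 + 51 @ $19 = $6,789
LIFO COGS: 159 @ $18 + 139 @ $17 + 46 @ $19 + 95 @ $19 = $7,904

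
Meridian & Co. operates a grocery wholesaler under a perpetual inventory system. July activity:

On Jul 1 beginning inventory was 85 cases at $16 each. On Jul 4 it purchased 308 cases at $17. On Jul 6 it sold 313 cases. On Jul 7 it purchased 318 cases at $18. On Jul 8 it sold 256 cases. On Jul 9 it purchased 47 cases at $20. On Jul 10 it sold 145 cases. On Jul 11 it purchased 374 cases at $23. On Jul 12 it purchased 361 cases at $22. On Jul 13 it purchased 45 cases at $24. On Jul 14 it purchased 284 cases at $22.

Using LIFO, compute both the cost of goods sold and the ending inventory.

COGS = $12,556; ending inventory = $24,576

Jul 6, 313 sold [LIFO — newest first]: 308 @ $17 + 5 @ $16 = $5,316
Jul 8, 256 sold [LIFO — newest first]: 256 @ $18 = $4,608
Jul 10, 145 sold [LIFO — newest first]: 47 @ $20 + 62 @ $18 + 36 @ $16 = $2,632
Total COGS = $5,316 + $4,608 + $2,632 = $12,556
Ending inventory: 44 @ $16 + 374 @ $23 + 361 @ $22 + 45 @ $24 + 284 @ $22 = $24,576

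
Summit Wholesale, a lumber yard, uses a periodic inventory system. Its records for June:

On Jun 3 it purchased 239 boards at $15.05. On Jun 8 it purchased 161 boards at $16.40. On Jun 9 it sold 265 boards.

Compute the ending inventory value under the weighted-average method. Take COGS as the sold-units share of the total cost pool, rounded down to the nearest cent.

Ending inventory = $2,105.11

Jun 9, sell 265: 265/400 × $6,237.35 → $4,132.24
Ending inventory (cost pool remaining) = $2,105.11
Check: goods available $6,237.35 = COGS $4,132.24 + ending $2,105.11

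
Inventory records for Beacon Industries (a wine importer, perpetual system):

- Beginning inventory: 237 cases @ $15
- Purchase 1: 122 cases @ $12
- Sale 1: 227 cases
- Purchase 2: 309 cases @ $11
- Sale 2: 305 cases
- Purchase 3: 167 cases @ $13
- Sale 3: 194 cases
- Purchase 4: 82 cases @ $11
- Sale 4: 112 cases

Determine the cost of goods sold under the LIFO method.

Sale 1 (227) [LIFO — newest first]: 122 @ $12 + 105 @ $15 = $3,039
Sale 2 (305) [LIFO — newest first]: 305 @ $11 = $3,355
Sale 3 (194) [LIFO — newest first]: 167 @ $13 + 4 @ $11 + 23 @ $15 = $2,560
Sale 4 (112) [LIFO — newest first]: 82 @ $11 + 30 @ $15 = $1,352
Total COGS = $3,039 + $3,355 + $2,560 + $1,352 = $10,306
Ending inventory: 79 @ $15 = $1,185
Check: goods available $11,491 = COGS $10,306 + ending $1,185

COGS = $10,306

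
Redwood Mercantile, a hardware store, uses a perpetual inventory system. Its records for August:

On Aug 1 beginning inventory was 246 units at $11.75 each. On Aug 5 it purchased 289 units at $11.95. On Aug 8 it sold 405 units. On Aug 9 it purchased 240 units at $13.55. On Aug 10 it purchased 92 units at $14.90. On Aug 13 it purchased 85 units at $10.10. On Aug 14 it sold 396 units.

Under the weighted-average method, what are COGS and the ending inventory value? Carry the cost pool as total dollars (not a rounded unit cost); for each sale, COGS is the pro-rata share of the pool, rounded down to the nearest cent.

COGS = $9,886.68; ending inventory = $1,938.67

After Aug 1: 246 on hand, pool $2,890.50 (≈ $11.7500 each)
After Aug 5: 535 on hand, pool $6,344.05 (≈ $11.8580 each)
Aug 8, sell 405: 405/535 × $6,344.05 → $4,802.50
After Aug 9: 370 on hand, pool $4,793.55 (≈ $12.9555 each)
After Aug 10: 462 on hand, pool $6,164.35 (≈ $13.3427 each)
After Aug 13: 547 on hand, pool $7,022.85 (≈ $12.8388 each)
Aug 14, sell 396: 396/547 × $7,022.85 → $5,084.18
Total COGS = $4,802.50 + $5,084.18 = $9,886.68
Ending inventory (cost pool remaining) = $1,938.67
Check: goods available $11,825.35 = COGS $9,886.68 + ending $1,938.67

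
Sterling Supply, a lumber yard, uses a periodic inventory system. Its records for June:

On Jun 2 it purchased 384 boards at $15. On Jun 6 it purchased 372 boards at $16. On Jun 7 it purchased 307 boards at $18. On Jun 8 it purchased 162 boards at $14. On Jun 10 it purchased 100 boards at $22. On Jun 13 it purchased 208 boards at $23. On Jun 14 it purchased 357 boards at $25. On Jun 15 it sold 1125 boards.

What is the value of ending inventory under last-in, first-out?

Jun 15, 1125 sold [LIFO — newest first]: 357 @ $25 + 208 @ $23 + 100 @ $22 + 162 @ $14 + 298 @ $18 = $23,541
Ending inventory: 384 @ $15 + 372 @ $16 + 9 @ $18 = $11,874
Check: goods available $35,415 = COGS $23,541 + ending $11,874

Ending inventory = $11,874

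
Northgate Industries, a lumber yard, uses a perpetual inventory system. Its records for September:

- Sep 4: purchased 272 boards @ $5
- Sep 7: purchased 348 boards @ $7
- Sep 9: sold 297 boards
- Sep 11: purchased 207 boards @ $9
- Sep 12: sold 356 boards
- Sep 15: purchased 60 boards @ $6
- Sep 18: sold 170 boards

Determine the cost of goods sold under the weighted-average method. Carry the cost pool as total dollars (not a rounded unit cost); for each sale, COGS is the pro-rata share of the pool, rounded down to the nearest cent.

COGS = $5,575.68

After Sep 4: 272 on hand, pool $1,360.00 (≈ $5.0000 each)
After Sep 7: 620 on hand, pool $3,796.00 (≈ $6.1226 each)
Sep 9, sell 297: 297/620 × $3,796.00 → $1,818.40
After Sep 11: 530 on hand, pool $3,840.60 (≈ $7.2464 each)
Sep 12, sell 356: 356/530 × $3,840.60 → $2,579.72
After Sep 15: 234 on hand, pool $1,620.88 (≈ $6.9268 each)
Sep 18, sell 170: 170/234 × $1,620.88 → $1,177.56
Total COGS = $1,818.40 + $2,579.72 + $1,177.56 = $5,575.68
Ending inventory (cost pool remaining) = $443.32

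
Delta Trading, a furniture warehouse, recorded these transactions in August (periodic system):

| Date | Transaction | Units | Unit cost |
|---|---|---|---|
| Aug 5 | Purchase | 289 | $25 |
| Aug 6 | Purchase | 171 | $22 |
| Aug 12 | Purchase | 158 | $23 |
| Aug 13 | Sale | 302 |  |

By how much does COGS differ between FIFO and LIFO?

FIFO COGS: 289 @ $25 + 13 @ $22 = $7,511
LIFO COGS: 158 @ $23 + 144 @ $22 = $6,802
Difference = |$7,511 − $6,802| = $709

$709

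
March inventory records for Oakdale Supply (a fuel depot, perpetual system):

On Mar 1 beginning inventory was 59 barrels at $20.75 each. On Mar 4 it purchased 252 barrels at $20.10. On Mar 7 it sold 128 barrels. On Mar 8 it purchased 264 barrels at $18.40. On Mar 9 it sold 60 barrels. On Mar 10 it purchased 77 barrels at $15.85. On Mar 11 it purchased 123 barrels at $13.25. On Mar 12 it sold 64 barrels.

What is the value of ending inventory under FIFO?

Ending inventory = $8,893.70

Mar 7, 128 sold [FIFO — oldest first]: 59 @ $20.75 + 69 @ $20.10 = $2,611.15
Mar 9, 60 sold [FIFO — oldest first]: 60 @ $20.10 = $1,206.00
Mar 12, 64 sold [FIFO — oldest first]: 64 @ $20.10 = $1,286.40
Total COGS = $2,611.15 + $1,206.00 + $1,286.40 = $5,103.55
Ending inventory: 59 @ $20.10 + 264 @ $18.40 + 77 @ $15.85 + 123 @ $13.25 = $8,893.70
Check: goods available $13,997.25 = COGS $5,103.55 + ending $8,893.70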